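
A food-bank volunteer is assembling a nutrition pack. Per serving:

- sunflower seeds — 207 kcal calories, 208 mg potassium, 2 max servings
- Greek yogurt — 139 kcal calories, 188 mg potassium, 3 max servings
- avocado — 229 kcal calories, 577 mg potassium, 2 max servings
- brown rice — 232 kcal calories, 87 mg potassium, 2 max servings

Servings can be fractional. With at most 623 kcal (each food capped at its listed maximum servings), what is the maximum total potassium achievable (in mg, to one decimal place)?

1377.2 mg

Potassium per kcal: avocado 2.52, Greek yogurt 1.353, sunflower seeds 1.005, brown rice 0.375.
Take 2 servings of avocado: uses 458 kcal, +1154.0 mg potassium (running total 1154.0 mg).
Take 1.187 servings of Greek yogurt: uses 165 kcal, +223.2 mg potassium (running total 1377.2 mg).
Filling greedily by potassium-per-kcal is optimal for one linear limit, giving 1377.2 mg.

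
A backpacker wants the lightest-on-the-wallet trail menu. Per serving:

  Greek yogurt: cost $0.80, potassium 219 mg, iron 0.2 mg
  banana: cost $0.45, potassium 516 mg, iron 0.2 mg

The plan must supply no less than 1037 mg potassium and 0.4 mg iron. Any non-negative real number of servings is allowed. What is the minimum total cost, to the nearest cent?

The cheapest plan sits at a corner of the feasible region — with two constraints it uses at most two foods.
Greek yogurt only: max(1037/219, 0.4/0.2) = 4.735 servings → $3.79.
banana only: max(1037/516, 0.4/0.2) = 2.01 servings → $0.90.
Greek yogurt + banana: the both-tight solution has a negative serving — not a feasible corner.
So the least-cost plan costs $0.90.

$0.90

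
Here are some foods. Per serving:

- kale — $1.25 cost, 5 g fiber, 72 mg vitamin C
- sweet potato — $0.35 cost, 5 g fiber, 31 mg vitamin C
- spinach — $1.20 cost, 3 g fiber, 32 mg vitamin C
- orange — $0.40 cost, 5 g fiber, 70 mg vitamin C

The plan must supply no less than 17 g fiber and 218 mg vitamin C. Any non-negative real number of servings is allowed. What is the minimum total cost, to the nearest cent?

This is a tiny linear program; its minimum lies at a vertex of the feasible set. List the vertices and price them.
kale only: max(17/5, 218/72) = 3.4 servings → $4.25.
sweet potato only: max(17/5, 218/31) = 7.032 servings → $2.46.
spinach only: max(17/3, 218/32) = 6.812 servings → $8.18.
orange only: max(17/5, 218/70) = 3.4 servings → $1.36.
kale + sweet potato with both tight: 2.746 servings and 0.6537 servings → $3.66.
kale + spinach with both tight: 1.964 servings and 2.393 servings → $5.33.
kale + orange: intersection lies outside the first quadrant.
sweet potato + spinach: the both-tight solution has a negative serving — not a feasible corner.
sweet potato + orange with both tight: 0.5128 servings and 2.887 servings → $1.33.
spinach + orange with both tight: 2 servings and 2.2 servings → $3.28.
Cheapest feasible corner: $1.33.

$1.33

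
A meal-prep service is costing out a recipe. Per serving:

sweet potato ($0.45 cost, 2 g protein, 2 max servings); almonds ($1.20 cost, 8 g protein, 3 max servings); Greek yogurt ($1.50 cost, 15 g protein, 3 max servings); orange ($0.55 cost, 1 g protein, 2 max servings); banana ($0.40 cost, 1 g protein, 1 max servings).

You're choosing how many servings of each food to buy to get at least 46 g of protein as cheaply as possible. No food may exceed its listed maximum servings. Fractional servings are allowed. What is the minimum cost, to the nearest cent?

$4.65

Cost per g of protein: Greek yogurt $0.1000, almonds $0.1500, sweet potato $0.2250, banana $0.4000, orange $0.5500.
Take 3 servings of Greek yogurt: +45.0 g protein for $4.50 (total $4.50, still need 1.0 g).
Take 0.125 servings of almonds: +1.0 g protein for $0.15 (total $4.65, still need 0.0 g).
Filling from the cheapest source first is optimal under one linear minimum: $4.65.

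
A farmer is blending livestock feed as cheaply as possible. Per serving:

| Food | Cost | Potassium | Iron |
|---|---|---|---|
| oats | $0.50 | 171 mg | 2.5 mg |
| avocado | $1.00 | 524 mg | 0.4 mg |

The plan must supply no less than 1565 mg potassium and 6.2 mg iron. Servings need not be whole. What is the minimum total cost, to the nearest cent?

For a min-cost LP with two ≥-constraints, a basic feasible solution has at most two positive variables.
oats only: max(1565/171, 6.2/2.5) = 9.152 servings → $4.58.
avocado only: max(1565/524, 6.2/0.4) = 15.5 servings → $15.50.
oats + avocado with both tight: 2.112 servings and 2.297 servings → $3.35.
So the least-cost plan costs $3.35.

$3.35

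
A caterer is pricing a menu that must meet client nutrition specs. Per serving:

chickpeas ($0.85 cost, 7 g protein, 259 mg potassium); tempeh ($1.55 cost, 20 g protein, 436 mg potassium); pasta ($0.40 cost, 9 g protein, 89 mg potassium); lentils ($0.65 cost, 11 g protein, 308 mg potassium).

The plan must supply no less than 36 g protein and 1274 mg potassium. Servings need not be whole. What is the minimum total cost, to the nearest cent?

$2.69

Two binding constraints pin down two serving amounts, so the optimal mix uses at most two foods. The candidates are each food alone (scaled to the tighter of protein/potassium) and each pair with both constraints tight.
chickpeas only: max(36/7, 1274/259) = 5.143 servings → $4.37.
tempeh only: max(36/20, 1274/436) = 2.922 servings → $4.53.
pasta only: max(36/9, 1274/89) = 14.31 servings → $5.73.
lentils only: max(36/11, 1274/308) = 4.136 servings → $2.69.
chickpeas + tempeh with both tight: 4.598 servings and 0.1908 servings → $4.20.
chickpeas + pasta with both tight: 4.837 servings and 0.2377 servings → $4.21.
chickpeas + lentils with both tight: 4.222 servings and 0.5859 servings → $3.97.
tempeh + pasta: intersection lies outside the first quadrant.
tempeh + lentils: intersection lies outside the first quadrant.
pasta + lentils with both targets exact would need a negative amount; discard.
The minimum over all feasible corners is $2.69.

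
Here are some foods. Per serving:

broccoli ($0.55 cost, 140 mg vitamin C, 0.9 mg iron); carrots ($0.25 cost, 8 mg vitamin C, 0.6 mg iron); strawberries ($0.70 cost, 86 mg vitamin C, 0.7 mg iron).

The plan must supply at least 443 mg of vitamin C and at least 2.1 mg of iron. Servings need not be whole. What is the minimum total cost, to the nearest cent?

$1.74

At the optimum either one food covers both requirements or two foods hit both targets exactly; no other combination can be cheaper.
broccoli only: max(443/140, 2.1/0.9) = 3.164 servings → $1.74.
carrots only: max(443/8, 2.1/0.6) = 55.38 servings → $13.84.
strawberries only: max(443/86, 2.1/0.7) = 5.151 servings → $3.61.
broccoli + carrots: the both-tight solution has a negative serving — not a feasible corner.
broccoli + strawberries with both targets exact would need a negative amount; discard.
carrots + strawberries: the both-tight solution has a negative serving — not a feasible corner.
So the least-cost plan costs $1.74.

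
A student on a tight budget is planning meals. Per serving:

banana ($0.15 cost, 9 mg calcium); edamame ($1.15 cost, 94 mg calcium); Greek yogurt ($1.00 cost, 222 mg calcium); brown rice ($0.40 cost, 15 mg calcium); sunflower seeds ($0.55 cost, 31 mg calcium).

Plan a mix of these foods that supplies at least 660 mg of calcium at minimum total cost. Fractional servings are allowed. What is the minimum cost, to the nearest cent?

Cost per mg of calcium: Greek yogurt $0.0045, edamame $0.0122, banana $0.0167, sunflower seeds $0.0177, brown rice $0.0267.
With no serving limits, use only Greek yogurt: 660 mg / 222 mg = 2.973 servings × $1.00 = $2.97.

$2.97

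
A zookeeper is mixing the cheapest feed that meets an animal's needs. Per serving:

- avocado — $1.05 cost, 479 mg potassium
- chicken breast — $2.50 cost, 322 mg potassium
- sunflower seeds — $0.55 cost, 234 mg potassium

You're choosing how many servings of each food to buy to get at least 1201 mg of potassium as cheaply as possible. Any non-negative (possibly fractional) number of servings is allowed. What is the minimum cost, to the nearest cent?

$2.63

Cost per mg of potassium: avocado $0.0022, sunflower seeds $0.0024, chicken breast $0.0078.
With no serving limits, use only avocado: 1201 mg / 479 mg = 2.507 servings × $1.05 = $2.63.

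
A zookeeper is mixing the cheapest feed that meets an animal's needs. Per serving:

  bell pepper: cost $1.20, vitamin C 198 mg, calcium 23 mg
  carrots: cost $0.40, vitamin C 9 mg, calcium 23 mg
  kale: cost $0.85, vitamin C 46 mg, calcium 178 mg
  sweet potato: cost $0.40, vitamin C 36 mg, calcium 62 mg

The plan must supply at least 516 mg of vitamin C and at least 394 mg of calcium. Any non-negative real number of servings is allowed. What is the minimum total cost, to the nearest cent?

$4.18

Two binding constraints pin down two serving amounts, so the optimal mix uses at most two foods. The candidates are each food alone (scaled to the tighter of vitamin C/calcium) and each pair with both constraints tight.
bell pepper only: max(516/198, 394/23) = 17.13 servings → $20.56.
carrots only: max(516/9, 394/23) = 57.33 servings → $22.93.
kale only: max(516/46, 394/178) = 11.22 servings → $9.53.
sweet potato only: max(516/36, 394/62) = 14.33 servings → $5.73.
bell pepper + carrots with both tight: 1.914 servings and 15.22 servings → $8.38.
bell pepper + kale with both tight: 2.157 servings and 1.935 servings → $4.23.
bell pepper + sweet potato with both tight: 1.556 servings and 5.778 servings → $4.18.
carrots + kale: intersection lies outside the first quadrant.
carrots + sweet potato: intersection lies outside the first quadrant.
kale + sweet potato: intersection lies outside the first quadrant.
The minimum over all feasible corners is $4.18.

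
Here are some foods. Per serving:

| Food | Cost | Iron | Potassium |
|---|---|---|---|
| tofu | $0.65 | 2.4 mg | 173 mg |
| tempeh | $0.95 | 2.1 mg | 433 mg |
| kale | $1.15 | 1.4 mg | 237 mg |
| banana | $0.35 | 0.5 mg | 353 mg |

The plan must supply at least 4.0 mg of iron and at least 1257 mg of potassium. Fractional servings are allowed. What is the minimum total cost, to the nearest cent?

$1.74

Two binding constraints pin down two serving amounts, so the optimal mix uses at most two foods. The candidates are each food alone (scaled to the tighter of iron/potassium) and each pair with both constraints tight.
tofu only: max(4.0/2.4, 1257/173) = 7.266 servings → $4.72.
tempeh only: max(4.0/2.1, 1257/433) = 2.903 servings → $2.76.
kale only: max(4.0/1.4, 1257/237) = 5.304 servings → $6.10.
banana only: max(4.0/0.5, 1257/353) = 8 servings → $2.80.
tofu + tempeh: intersection lies outside the first quadrant.
tofu + kale: the both-tight solution has a negative serving — not a feasible corner.
tofu + banana with both tight: 1.03 servings and 3.056 servings → $1.74.
tempeh + kale: intersection lies outside the first quadrant.
tempeh + banana with both tight: 1.493 servings and 1.73 servings → $2.02.
kale + banana with both tight: 2.085 servings and 2.161 servings → $3.15.
The minimum over all feasible corners is $1.74.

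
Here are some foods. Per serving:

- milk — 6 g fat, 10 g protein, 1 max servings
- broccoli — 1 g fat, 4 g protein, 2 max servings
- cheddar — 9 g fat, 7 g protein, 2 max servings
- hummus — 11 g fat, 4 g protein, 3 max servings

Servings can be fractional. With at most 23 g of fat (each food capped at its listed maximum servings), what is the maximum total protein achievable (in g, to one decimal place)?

29.7 g

Protein per g fat: broccoli 4, milk 1.667, cheddar 0.7778, hummus 0.3636.
Take 2 servings of broccoli: uses 2 g fat, +8.0 g protein (running total 8.0 g).
Take 1 serving of milk: uses 6 g fat, +10.0 g protein (running total 18.0 g).
Take 1.667 servings of cheddar: uses 15 g fat, +11.7 g protein (running total 29.7 g).
Greedy by best ratio exhausts the fat allowance optimally: 29.7 g.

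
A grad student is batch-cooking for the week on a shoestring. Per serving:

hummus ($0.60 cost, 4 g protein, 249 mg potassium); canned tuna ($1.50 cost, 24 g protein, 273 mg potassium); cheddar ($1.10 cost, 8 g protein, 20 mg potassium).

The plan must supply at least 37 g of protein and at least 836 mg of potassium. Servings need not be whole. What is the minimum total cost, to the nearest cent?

$3.03

Compare the cost at each extreme point of the feasible region.
hummus only: max(37/4, 836/249) = 9.25 servings → $5.55.
canned tuna only: max(37/24, 836/273) = 3.062 servings → $4.59.
cheddar only: max(37/8, 836/20) = 41.8 servings → $45.98.
hummus + canned tuna with both tight: 2.04 servings and 1.202 servings → $3.03.
hummus + cheddar with both tight: 3.111 servings and 3.07 servings → $5.24.
canned tuna + cheddar: intersection lies outside the first quadrant.
Cheapest feasible corner: $3.03.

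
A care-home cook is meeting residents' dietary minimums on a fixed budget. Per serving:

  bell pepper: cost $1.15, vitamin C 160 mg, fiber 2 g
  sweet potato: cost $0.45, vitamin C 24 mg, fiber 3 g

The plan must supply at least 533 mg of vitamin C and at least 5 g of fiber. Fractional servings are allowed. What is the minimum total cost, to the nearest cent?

With two linear requirements the optimum uses one or two foods; enumerate the corners.
bell pepper only: max(533/160, 5/2) = 3.331 servings → $3.83.
sweet potato only: max(533/24, 5/3) = 22.21 servings → $9.99.
bell pepper + sweet potato: intersection lies outside the first quadrant.
So the least-cost plan costs $3.83.

$3.83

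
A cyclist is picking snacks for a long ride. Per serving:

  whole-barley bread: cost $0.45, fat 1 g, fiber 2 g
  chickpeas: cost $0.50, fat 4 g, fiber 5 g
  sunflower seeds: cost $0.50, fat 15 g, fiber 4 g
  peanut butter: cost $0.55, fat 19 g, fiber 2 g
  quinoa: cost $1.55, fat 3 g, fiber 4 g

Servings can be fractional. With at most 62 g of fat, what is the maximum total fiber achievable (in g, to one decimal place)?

124.0 g

Fiber per g fat: whole-barley bread 2, quinoa 1.333, chickpeas 1.25, sunflower seeds 0.2667, peanut butter 0.1053.
With no serving limits, spend the whole fat allowance on whole-barley bread: 62 g / 1 g × 2 g = 124.0 g.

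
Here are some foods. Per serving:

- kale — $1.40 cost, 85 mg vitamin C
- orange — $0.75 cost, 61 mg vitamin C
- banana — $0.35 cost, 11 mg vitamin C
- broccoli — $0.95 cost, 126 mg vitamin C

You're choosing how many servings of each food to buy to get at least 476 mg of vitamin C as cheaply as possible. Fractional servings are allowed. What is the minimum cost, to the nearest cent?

Cost per mg of vitamin C: broccoli $0.0075, orange $0.0123, kale $0.0165, banana $0.0318.
With no serving limits, use only broccoli: 476 mg / 126 mg = 3.778 servings × $0.95 = $3.59.

$3.59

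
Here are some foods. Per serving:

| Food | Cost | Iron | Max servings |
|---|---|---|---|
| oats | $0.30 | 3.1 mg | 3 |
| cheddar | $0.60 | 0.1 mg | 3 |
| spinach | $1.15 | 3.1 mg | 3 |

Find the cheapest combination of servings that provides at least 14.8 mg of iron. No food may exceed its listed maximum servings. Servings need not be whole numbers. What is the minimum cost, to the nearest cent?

Cost per mg of iron: oats $0.0968, spinach $0.3710, cheddar $6.0000.
Take 3 servings of oats: +9.3 mg iron for $0.90 (total $0.90, still need 5.5 mg).
Take 1.774 servings of spinach: +5.5 mg iron for $2.04 (total $2.94, still need 0.0 mg).
Greedy by cheapest-per-mg is optimal for a single linear constraint, so the minimum cost is $2.94.

$2.94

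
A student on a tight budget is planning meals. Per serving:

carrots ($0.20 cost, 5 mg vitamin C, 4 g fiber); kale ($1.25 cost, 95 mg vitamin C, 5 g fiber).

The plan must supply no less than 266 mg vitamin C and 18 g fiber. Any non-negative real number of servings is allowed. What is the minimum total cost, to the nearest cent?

For a min-cost LP with two ≥-constraints, a basic feasible solution has at most two positive variables.
carrots only: max(266/5, 18/4) = 53.2 servings → $10.64.
kale only: max(266/95, 18/5) = 3.6 servings → $4.50.
carrots + kale with both tight: 1.07 servings and 2.744 servings → $3.64.
The minimum over all feasible corners is $3.64.

$3.64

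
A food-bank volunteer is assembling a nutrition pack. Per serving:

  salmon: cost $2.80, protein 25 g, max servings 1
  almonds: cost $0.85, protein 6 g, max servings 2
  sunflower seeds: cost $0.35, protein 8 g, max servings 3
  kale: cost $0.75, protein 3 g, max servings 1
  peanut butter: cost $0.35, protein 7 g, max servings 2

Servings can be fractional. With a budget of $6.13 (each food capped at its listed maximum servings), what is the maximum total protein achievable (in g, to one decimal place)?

Protein per dollar: sunflower seeds 22.86, peanut butter 20, salmon 8.929, almonds 7.059, kale 4.
Take 3 servings of sunflower seeds: spends $1.05, +24.0 g protein (running total 24.0 g).
Take 2 servings of peanut butter: spends $0.70, +14.0 g protein (running total 38.0 g).
Take 1 serving of salmon: spends $2.80, +25.0 g protein (running total 63.0 g).
Take 1.859 servings of almonds: spends $1.58, +11.2 g protein (running total 74.2 g).
Filling greedily by protein-per-dollar is optimal for one linear limit, giving 74.2 g.

74.2 g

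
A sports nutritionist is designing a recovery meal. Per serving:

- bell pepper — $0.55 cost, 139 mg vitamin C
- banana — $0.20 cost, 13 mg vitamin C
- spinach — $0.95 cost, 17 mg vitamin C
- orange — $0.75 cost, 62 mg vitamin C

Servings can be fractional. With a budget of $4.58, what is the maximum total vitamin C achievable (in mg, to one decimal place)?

Vitamin C per dollar: bell pepper 252.7, orange 82.67, banana 65, spinach 17.89.
With no serving limits, spend the whole cost allowance on bell pepper: $4.58 / $0.55 × 139 mg = 1157.5 mg.

1157.5 mg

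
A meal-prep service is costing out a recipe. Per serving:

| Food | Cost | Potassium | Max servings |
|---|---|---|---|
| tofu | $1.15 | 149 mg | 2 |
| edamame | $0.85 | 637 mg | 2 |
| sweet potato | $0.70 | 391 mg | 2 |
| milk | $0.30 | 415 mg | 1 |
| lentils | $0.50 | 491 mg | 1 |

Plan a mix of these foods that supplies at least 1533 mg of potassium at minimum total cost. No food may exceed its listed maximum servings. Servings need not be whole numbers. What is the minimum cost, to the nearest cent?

Cost per mg of potassium: milk $0.0007, lentils $0.0010, edamame $0.0013, sweet potato $0.0018, tofu $0.0077.
Take 1 serving of milk: +415.0 mg potassium for $0.30 (total $0.30, still need 1118.0 mg).
Take 1 serving of lentils: +491.0 mg potassium for $0.50 (total $0.80, still need 627.0 mg).
Take 0.9843 servings of edamame: +627.0 mg potassium for $0.84 (total $1.64, still need 0.0 mg).
Greedy by cheapest-per-mg is optimal for a single linear constraint, so the minimum cost is $1.64.

$1.64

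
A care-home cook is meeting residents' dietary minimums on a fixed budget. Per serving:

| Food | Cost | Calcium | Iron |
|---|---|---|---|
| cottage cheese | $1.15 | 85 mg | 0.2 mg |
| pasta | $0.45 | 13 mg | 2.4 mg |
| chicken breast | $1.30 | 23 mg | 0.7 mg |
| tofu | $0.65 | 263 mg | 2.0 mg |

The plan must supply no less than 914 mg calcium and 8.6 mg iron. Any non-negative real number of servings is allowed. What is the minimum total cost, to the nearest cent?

Compare the cost at each extreme point of the feasible region.
cottage cheese only: max(914/85, 8.6/0.2) = 43 servings → $49.45.
pasta only: max(914/13, 8.6/2.4) = 70.31 servings → $31.64.
chicken breast only: max(914/23, 8.6/0.7) = 39.74 servings → $51.66.
tofu only: max(914/263, 8.6/2.0) = 4.3 servings → $2.79.
cottage cheese + pasta with both tight: 10.34 servings and 2.722 servings → $13.11.
cottage cheese + chicken breast with both tight: 8.051 servings and 9.985 servings → $22.24.
cottage cheese + tofu: intersection lies outside the first quadrant.
pasta + chicken breast: intersection lies outside the first quadrant.
pasta + tofu with both tight: 0.7168 servings and 3.44 servings → $2.56.
chicken breast + tofu with both tight: 3.141 servings and 3.201 servings → $6.16.
Cheapest feasible corner: $2.56.

$2.56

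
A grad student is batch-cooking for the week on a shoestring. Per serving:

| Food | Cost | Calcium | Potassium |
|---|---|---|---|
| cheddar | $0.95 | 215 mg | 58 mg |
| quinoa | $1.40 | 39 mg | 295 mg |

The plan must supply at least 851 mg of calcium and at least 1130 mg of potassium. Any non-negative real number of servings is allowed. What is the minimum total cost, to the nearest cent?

Check every corner: each single food scaled to meet both minima, and each pair solved so both constraints bind.
cheddar only: max(851/215, 1130/58) = 19.48 servings → $18.51.
quinoa only: max(851/39, 1130/295) = 21.82 servings → $30.55.
cheddar + quinoa with both tight: 3.384 servings and 3.165 servings → $7.65.
Cheapest feasible corner: $7.65.

$7.65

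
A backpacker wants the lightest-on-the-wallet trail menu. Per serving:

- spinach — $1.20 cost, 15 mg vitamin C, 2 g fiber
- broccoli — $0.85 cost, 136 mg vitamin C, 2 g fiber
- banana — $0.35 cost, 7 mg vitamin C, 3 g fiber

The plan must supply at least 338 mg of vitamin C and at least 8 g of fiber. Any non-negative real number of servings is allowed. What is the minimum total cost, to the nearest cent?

$2.43

At the optimum either one food covers both requirements or two foods hit both targets exactly; no other combination can be cheaper.
spinach only: max(338/15, 8/2) = 22.53 servings → $27.04.
broccoli only: max(338/136, 8/2) = 4 servings → $3.40.
banana only: max(338/7, 8/3) = 48.29 servings → $16.90.
spinach + broccoli with both tight: 1.702 servings and 2.298 servings → $4.00.
spinach + banana with both targets exact would need a negative amount; discard.
broccoli + banana with both tight: 2.431 servings and 1.046 servings → $2.43.
The minimum over all feasible corners is $2.43.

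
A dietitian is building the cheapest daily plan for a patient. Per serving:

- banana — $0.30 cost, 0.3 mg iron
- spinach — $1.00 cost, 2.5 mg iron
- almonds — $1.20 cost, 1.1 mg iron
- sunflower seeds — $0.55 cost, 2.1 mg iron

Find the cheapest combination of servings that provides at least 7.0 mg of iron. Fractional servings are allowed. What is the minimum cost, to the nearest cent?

Cost per mg of iron: sunflower seeds $0.2619, spinach $0.4000, banana $1.0000, almonds $1.0909.
With no serving limits, use only sunflower seeds: 7.0 mg / 2.1 mg = 3.333 servings × $0.55 = $1.83.

$1.83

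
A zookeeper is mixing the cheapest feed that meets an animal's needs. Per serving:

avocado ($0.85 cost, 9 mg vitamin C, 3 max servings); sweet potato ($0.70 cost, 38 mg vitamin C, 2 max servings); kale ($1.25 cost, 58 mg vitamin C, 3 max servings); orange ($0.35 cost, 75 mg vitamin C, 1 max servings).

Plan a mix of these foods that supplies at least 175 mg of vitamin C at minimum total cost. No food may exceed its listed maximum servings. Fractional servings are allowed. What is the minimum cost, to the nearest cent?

$2.27

Cost per mg of vitamin C: orange $0.0047, sweet potato $0.0184, kale $0.0216, avocado $0.0944.
Take 1 serving of orange: +75.0 mg vitamin C for $0.35 (total $0.35, still need 100.0 mg).
Take 2 servings of sweet potato: +76.0 mg vitamin C for $1.40 (total $1.75, still need 24.0 mg).
Take 0.4138 servings of kale: +24.0 mg vitamin C for $0.52 (total $2.27, still need 0.0 mg).
Filling from the cheapest source first is optimal under one linear minimum: $2.27.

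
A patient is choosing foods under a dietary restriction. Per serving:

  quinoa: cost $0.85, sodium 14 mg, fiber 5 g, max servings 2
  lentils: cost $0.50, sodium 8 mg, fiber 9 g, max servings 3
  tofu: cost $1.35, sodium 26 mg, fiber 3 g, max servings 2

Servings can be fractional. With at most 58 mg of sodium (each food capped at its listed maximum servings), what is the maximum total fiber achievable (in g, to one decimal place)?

37.7 g

Fiber per mg sodium: lentils 1.125, quinoa 0.3571, tofu 0.1154.
Take 3 servings of lentils: uses 24 mg sodium, +27.0 g fiber (running total 27.0 g).
Take 2 servings of quinoa: uses 28 mg sodium, +10.0 g fiber (running total 37.0 g).
Take 0.2308 servings of tofu: uses 6 mg sodium, +0.7 g fiber (running total 37.7 g).
Greedy by best ratio exhausts the sodium allowance optimally: 37.7 g.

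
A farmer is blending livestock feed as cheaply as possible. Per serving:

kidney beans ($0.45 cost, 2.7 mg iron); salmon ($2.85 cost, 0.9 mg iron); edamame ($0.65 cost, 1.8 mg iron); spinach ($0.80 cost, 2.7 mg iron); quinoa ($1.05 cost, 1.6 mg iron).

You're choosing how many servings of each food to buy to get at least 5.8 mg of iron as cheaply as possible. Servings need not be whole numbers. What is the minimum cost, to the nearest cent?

Cost per mg of iron: kidney beans $0.1667, spinach $0.2963, edamame $0.3611, quinoa $0.6562, salmon $3.1667.
With no serving limits, use only kidney beans: 5.8 mg / 2.7 mg = 2.148 servings × $0.45 = $0.97.

$0.97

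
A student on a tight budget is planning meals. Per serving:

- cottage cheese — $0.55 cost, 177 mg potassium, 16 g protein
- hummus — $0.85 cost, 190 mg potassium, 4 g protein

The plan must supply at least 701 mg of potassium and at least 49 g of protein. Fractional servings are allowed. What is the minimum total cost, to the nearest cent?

An LP optimum is at a vertex; with two nutrient constraints at most two foods are used. Check each candidate.
cottage cheese only: max(701/177, 49/16) = 3.96 servings → $2.18.
hummus only: max(701/190, 49/4) = 12.25 servings → $10.41.
cottage cheese + hummus with both tight: 2.79 servings and 1.09 servings → $2.46.
The minimum over all feasible corners is $2.18.

$2.18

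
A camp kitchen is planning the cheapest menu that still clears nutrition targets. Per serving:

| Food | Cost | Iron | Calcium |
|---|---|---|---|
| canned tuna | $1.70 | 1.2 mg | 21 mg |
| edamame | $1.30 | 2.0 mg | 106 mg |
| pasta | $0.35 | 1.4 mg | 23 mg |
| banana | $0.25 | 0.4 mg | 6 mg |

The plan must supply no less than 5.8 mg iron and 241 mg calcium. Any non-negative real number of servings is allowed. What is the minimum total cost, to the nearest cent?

A basic optimal solution has at most two foods positive. Try each food alone and each pair with both targets met exactly.
canned tuna only: max(5.8/1.2, 241/21) = 11.48 servings → $19.51.
edamame only: max(5.8/2.0, 241/106) = 2.9 servings → $3.77.
pasta only: max(5.8/1.4, 241/23) = 10.48 servings → $3.67.
banana only: max(5.8/0.4, 241/6) = 40.17 servings → $10.04.
canned tuna + edamame with both tight: 1.559 servings and 1.965 servings → $5.20.
canned tuna + pasta: intersection lies outside the first quadrant.
canned tuna + banana: the both-tight solution has a negative serving — not a feasible corner.
edamame + pasta with both tight: 1.992 servings and 1.297 servings → $3.04.
edamame + banana with both tight: 2.026 servings and 4.368 servings → $3.73.
pasta + banana: the both-tight solution has a negative serving — not a feasible corner.
So the least-cost plan costs $3.04.

$3.04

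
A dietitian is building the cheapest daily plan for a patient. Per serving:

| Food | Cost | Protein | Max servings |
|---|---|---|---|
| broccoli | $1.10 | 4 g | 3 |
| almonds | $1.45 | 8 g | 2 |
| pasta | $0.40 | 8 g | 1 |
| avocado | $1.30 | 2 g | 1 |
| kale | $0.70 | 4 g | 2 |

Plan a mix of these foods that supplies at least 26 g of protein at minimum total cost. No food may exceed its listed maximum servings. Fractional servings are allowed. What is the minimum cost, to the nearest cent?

Cost per g of protein: pasta $0.0500, kale $0.1750, almonds $0.1812, broccoli $0.2750, avocado $0.6500.
Take 1 serving of pasta: +8.0 g protein for $0.40 (total $0.40, still need 18.0 g).
Take 2 servings of kale: +8.0 g protein for $1.40 (total $1.80, still need 10.0 g).
Take 1.25 servings of almonds: +10.0 g protein for $1.81 (total $3.61, still need 0.0 g).
Filling from the cheapest source first is optimal under one linear minimum: $3.61.

$3.61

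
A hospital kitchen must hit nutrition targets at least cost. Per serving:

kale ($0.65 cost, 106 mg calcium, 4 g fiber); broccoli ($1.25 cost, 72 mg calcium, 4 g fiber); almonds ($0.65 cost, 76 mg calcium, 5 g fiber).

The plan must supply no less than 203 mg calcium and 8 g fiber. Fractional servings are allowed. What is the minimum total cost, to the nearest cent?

$1.27

This is a tiny linear program; its minimum lies at a vertex of the feasible set. List the vertices and price them.
kale only: max(203/106, 8/4) = 2 servings → $1.30.
broccoli only: max(203/72, 8/4) = 2.819 servings → $3.52.
almonds only: max(203/76, 8/5) = 2.671 servings → $1.74.
kale + broccoli with both tight: 1.735 servings and 0.2647 servings → $1.46.
kale + almonds with both tight: 1.801 servings and 0.1593 servings → $1.27.
broccoli + almonds: the both-tight solution has a negative serving — not a feasible corner.
Cheapest feasible corner: $1.27.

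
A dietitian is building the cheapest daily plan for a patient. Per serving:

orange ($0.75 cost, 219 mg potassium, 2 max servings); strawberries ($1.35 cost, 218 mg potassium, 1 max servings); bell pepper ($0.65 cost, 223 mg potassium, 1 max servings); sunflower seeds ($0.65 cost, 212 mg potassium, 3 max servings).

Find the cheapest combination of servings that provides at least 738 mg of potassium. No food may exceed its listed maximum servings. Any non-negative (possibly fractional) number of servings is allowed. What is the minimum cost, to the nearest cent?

$2.23

Cost per mg of potassium: bell pepper $0.0029, sunflower seeds $0.0031, orange $0.0034, strawberries $0.0062.
Take 1 serving of bell pepper: +223.0 mg potassium for $0.65 (total $0.65, still need 515.0 mg).
Take 2.429 servings of sunflower seeds: +515.0 mg potassium for $1.58 (total $2.23, still need 0.0 mg).
Filling from the cheapest source first is optimal under one linear minimum: $2.23.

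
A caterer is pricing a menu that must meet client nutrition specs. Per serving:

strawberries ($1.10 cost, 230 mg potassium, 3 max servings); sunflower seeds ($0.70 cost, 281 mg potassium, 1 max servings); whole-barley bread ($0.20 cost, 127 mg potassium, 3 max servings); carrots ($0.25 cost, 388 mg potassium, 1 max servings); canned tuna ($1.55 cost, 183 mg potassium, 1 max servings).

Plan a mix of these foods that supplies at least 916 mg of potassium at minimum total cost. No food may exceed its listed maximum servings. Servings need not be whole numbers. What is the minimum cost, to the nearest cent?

Cost per mg of potassium: carrots $0.0006, whole-barley bread $0.0016, sunflower seeds $0.0025, strawberries $0.0048, canned tuna $0.0085.
Take 1 serving of carrots: +388.0 mg potassium for $0.25 (total $0.25, still need 528.0 mg).
Take 3 servings of whole-barley bread: +381.0 mg potassium for $0.60 (total $0.85, still need 147.0 mg).
Take 0.5231 servings of sunflower seeds: +147.0 mg potassium for $0.37 (total $1.22, still need 0.0 mg).
Greedy by cheapest-per-mg is optimal for a single linear constraint, so the minimum cost is $1.22.

$1.22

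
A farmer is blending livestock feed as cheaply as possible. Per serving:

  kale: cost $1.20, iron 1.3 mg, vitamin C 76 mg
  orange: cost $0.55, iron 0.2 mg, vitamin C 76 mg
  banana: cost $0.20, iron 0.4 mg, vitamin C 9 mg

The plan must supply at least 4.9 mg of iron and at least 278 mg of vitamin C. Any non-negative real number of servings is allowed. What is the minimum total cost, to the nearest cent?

$3.51

For a min-cost LP with two ≥-constraints, a basic feasible solution has at most two positive variables.
kale only: max(4.9/1.3, 278/76) = 3.769 servings → $4.52.
orange only: max(4.9/0.2, 278/76) = 24.5 servings → $13.47.
banana only: max(4.9/0.4, 278/9) = 30.89 servings → $6.18.
kale + orange with both targets exact would need a negative amount; discard.
kale + banana with both tight: 3.588 servings and 0.5882 servings → $4.42.
orange + banana with both tight: 2.346 servings and 11.08 servings → $3.51.
Cheapest feasible corner: $3.51.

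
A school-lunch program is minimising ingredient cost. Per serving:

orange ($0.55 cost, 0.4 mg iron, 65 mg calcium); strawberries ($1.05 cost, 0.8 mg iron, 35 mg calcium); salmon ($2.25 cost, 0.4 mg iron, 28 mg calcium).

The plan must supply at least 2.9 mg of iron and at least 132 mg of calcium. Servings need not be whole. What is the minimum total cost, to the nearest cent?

Minimising a linear cost over {iron ≥ 2.9, calcium ≥ 132, servings ≥ 0} — the optimum is at a vertex, using one or two foods.
orange only: max(2.9/0.4, 132/65) = 7.25 servings → $3.99.
strawberries only: max(2.9/0.8, 132/35) = 3.771 servings → $3.96.
salmon only: max(2.9/0.4, 132/28) = 7.25 servings → $16.31.
orange + strawberries with both tight: 0.1079 servings and 3.571 servings → $3.81.
orange + salmon with both targets exact would need a negative amount; discard.
strawberries + salmon with both tight: 3.381 servings and 0.4881 servings → $4.65.
The minimum over all feasible corners is $3.81.

$3.81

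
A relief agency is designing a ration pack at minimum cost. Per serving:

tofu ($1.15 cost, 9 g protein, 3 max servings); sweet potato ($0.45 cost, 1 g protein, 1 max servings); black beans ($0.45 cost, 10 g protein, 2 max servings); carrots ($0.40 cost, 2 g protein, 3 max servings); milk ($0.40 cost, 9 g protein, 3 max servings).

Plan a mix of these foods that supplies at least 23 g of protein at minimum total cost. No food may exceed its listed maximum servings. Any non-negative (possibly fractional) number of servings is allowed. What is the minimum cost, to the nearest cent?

Cost per g of protein: milk $0.0444, black beans $0.0450, tofu $0.1278, carrots $0.2000, sweet potato $0.4500.
Take 2.556 servings of milk: +23.0 g protein for $1.02 (total $1.02, still need 0.0 g).
Greedy by cheapest-per-g is optimal for a single linear constraint, so the minimum cost is $1.02.

$1.02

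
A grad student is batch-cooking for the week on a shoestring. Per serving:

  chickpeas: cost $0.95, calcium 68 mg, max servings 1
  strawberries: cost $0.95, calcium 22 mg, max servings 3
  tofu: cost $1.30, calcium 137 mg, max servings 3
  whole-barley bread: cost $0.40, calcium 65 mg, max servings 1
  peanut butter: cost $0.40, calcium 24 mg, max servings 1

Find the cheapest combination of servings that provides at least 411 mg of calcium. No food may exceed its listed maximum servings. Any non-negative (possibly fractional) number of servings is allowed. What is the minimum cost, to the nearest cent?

$3.68

Cost per mg of calcium: whole-barley bread $0.0062, tofu $0.0095, chickpeas $0.0140, peanut butter $0.0167, strawberries $0.0432.
Take 1 serving of whole-barley bread: +65.0 mg calcium for $0.40 (total $0.40, still need 346.0 mg).
Take 2.526 servings of tofu: +346.0 mg calcium for $3.28 (total $3.68, still need 0.0 mg).
Greedy by cheapest-per-mg is optimal for a single linear constraint, so the minimum cost is $3.68.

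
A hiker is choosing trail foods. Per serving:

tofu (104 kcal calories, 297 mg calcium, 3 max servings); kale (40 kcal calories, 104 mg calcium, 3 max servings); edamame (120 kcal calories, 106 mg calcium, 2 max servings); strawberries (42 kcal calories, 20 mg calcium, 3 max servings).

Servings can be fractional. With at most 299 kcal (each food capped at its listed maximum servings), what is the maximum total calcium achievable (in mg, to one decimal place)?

853.9 mg

Calcium per kcal: tofu 2.856, kale 2.6, edamame 0.8833, strawberries 0.4762.
Take 2.875 servings of tofu: uses 299 kcal, +853.9 mg calcium (running total 853.9 mg).
Filling greedily by calcium-per-kcal is optimal for one linear limit, giving 853.9 mg.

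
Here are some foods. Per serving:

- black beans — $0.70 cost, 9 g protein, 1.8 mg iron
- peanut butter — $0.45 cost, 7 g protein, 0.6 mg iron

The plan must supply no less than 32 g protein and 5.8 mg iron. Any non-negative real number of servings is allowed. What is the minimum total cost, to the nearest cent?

$2.42

black beans only: max(32/9, 5.8/1.8) = 3.556 servings → $2.49.
peanut butter only: max(32/7, 5.8/0.6) = 9.667 servings → $4.35.
black beans + peanut butter with both tight: 2.972 servings and 0.75 servings → $2.42.
The minimum over all feasible corners is $2.42.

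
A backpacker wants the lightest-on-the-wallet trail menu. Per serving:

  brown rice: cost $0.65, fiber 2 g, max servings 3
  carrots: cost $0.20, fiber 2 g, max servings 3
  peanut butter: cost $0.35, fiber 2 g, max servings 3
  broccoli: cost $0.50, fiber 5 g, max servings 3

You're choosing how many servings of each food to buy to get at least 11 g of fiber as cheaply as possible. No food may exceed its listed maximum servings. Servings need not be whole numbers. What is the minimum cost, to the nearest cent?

Cost per g of fiber: carrots $0.1000, broccoli $0.1000, peanut butter $0.1750, brown rice $0.3250.
Take 3 servings of carrots: +6.0 g fiber for $0.60 (total $0.60, still need 5.0 g).
Take 1 serving of broccoli: +5.0 g fiber for $0.50 (total $1.10, still need 0.0 g).
Greedy by cheapest-per-g is optimal for a single linear constraint, so the minimum cost is $1.10.

$1.10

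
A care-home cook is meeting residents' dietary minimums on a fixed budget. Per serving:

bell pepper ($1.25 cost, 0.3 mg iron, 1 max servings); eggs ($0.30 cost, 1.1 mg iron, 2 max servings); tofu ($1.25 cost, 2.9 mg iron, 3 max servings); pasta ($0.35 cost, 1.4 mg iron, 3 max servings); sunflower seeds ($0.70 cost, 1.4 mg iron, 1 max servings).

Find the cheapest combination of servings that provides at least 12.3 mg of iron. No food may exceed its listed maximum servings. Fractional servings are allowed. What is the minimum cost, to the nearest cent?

Cost per mg of iron: pasta $0.2500, eggs $0.2727, tofu $0.4310, sunflower seeds $0.5000, bell pepper $4.1667.
Take 3 servings of pasta: +4.2 mg iron for $1.05 (total $1.05, still need 8.1 mg).
Take 2 servings of eggs: +2.2 mg iron for $0.60 (total $1.65, still need 5.9 mg).
Take 2.034 servings of tofu: +5.9 mg iron for $2.54 (total $4.19, still need 0.0 mg).
Greedy by cheapest-per-mg is optimal for a single linear constraint, so the minimum cost is $4.19.

$4.19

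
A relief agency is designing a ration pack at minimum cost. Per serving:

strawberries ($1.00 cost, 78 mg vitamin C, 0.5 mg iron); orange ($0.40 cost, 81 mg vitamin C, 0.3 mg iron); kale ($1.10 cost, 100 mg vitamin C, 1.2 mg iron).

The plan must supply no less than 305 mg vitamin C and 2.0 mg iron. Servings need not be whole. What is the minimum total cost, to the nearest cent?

$2.14

Two binding constraints pin down two serving amounts, so the optimal mix uses at most two foods. The candidates are each food alone (scaled to the tighter of vitamin C/iron) and each pair with both constraints tight.
strawberries only: max(305/78, 2.0/0.5) = 4 servings → $4.00.
orange only: max(305/81, 2.0/0.3) = 6.667 servings → $2.67.
kale only: max(305/100, 2.0/1.2) = 3.05 servings → $3.35.
strawberries + orange: the both-tight solution has a negative serving — not a feasible corner.
strawberries + kale with both tight: 3.807 servings and 0.08028 servings → $3.90.
orange + kale with both tight: 2.47 servings and 1.049 servings → $2.14.
So the least-cost plan costs $2.14.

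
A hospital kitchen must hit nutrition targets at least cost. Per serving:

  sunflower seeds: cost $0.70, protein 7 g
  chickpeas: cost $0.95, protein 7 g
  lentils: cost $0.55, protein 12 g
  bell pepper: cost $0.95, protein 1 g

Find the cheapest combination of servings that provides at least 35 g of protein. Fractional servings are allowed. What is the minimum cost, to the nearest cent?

$1.60

Cost per g of protein: lentils $0.0458, sunflower seeds $0.1000, chickpeas $0.1357, bell pepper $0.9500.
With no serving limits, use only lentils: 35 g / 12 g = 2.917 servings × $0.55 = $1.60.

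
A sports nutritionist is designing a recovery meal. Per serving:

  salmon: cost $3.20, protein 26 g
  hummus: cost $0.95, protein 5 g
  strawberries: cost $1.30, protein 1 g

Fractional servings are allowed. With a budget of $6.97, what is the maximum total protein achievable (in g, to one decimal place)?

Protein per dollar: salmon 8.125, hummus 5.263, strawberries 0.7692.
With no serving limits, spend the whole cost allowance on salmon: $6.97 / $3.20 × 26 g = 56.6 g.

56.6 g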